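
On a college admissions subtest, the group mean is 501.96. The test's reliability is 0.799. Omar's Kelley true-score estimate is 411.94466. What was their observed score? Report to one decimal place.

389.3

T̂ = ρX + (1 − ρ)μ  ⇒  X = (T̂ − (1 − ρ)μ) / ρ
X = (411.94466 − 0.201 × 501.96) / 0.799 = (411.94466 − 100.89396) / 0.799 = 311.05070 / 0.799 = 389.300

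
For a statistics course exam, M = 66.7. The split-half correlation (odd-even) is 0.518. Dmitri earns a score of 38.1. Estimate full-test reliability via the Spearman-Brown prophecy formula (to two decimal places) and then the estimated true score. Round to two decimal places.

47.25

Spearman-Brown: ρ = 2r/(1 + r) = 2(0.518)/(1 + 0.518) = 1.0360/1.518 = 0.6825 → 0.68
Kelley's formula gives T̂ = 0.68·38.1 + 0.32·66.7 = 25.908 + 21.344 = 47.252.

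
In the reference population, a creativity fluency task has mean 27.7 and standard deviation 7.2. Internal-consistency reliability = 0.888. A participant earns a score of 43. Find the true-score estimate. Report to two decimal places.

T̂ = 0.888(43) + 0.112(27.7) = 38.184 + 3.1024 = 41.286 → 41.29

41.29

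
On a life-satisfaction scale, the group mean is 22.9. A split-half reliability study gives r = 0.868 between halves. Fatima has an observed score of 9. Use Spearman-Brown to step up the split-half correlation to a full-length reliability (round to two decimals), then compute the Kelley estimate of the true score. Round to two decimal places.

9.97

Spearman-Brown: ρ = 2r/(1 + r) = 2(0.868)/(1 + 0.868) = 1.7360/1.868 = 0.9293 → 0.93
T̂ = ρX + (1 − ρ)μ
  = 0.93 × 9 + 0.07 × 22.9
  = 8.37 + 1.603
  = 9.973
  ≈ 9.97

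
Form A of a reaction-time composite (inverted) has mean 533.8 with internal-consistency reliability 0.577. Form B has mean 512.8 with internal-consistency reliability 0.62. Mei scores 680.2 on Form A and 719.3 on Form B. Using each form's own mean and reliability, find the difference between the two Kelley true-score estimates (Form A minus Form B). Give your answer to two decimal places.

-22.56

T̂_A = 0.577(680.2) + 0.423(533.8) = 618.2728
T̂_B = 0.62(719.3) + 0.38(512.8) = 640.8300
T̂_A − T̂_B = -22.5572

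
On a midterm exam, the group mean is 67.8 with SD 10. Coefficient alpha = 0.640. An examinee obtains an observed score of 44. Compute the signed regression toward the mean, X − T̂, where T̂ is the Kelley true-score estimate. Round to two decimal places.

T̂ = 0.640(44) + 0.360(67.8) = 28.160 + 24.4080 = 52.5680 → 52.568
X − T̂ = 44 − 52.568 = -8.568 → -8.57

-8.57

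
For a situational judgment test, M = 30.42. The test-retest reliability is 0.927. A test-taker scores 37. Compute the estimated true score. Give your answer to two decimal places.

Regress the observed score toward the mean by the unreliability: T̂ = 0.927·37 + 0.073·30.42 = 34.299 + 2.22066 = 36.520.

36.52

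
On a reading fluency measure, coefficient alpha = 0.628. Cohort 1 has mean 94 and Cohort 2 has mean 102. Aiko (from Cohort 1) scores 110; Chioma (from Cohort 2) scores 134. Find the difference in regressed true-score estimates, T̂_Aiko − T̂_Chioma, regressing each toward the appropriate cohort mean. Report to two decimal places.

-18.05

T̂_Aiko = 0.628(110) + 0.372(94) = 104.0480
T̂_Chioma = 0.628(134) + 0.372(102) = 122.0960
Difference = 104.0480 − 122.0960 = -18.0480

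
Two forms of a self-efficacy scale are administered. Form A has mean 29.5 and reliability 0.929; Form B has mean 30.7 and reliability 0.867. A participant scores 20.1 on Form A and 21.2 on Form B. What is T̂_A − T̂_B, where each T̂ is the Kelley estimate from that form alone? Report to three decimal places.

-1.696

T̂_A = 0.929(20.1) + 0.071(29.5) = 20.76740
T̂_B = 0.867(21.2) + 0.133(30.7) = 22.46350
T̂_A − T̂_B = -1.69610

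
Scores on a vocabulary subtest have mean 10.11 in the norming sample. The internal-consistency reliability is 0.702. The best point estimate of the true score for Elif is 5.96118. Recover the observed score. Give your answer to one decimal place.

T̂ = ρX + (1 − ρ)μ  ⇒  X = (T̂ − (1 − ρ)μ) / ρ
X = (5.96118 − 0.298 × 10.11) / 0.702 = (5.96118 − 3.01278) / 0.702 = 2.94840 / 0.702 = 4.200

4.2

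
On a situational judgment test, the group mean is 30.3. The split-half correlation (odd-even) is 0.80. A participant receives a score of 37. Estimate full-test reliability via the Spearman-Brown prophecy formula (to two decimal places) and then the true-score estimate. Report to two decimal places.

Spearman-Brown: ρ = 2r/(1 + r) = 2(0.80)/(1 + 0.80) = 1.600/1.80 = 0.8889 → 0.89
Weight the observed score by reliability and the mean by (1 − reliability): T̂ = 0.89·37 + 0.11·30.3 = 32.93 + 3.333 = 36.263.

36.26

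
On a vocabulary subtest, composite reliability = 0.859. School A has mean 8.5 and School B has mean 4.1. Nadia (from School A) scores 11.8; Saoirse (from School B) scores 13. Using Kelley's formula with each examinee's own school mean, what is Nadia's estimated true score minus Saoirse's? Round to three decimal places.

T̂_Nadia = 0.859(11.8) + 0.141(8.5) = 11.33470
T̂_Saoirse = 0.859(13) + 0.141(4.1) = 11.74510
Difference = 11.33470 − 11.74510 = -0.41040

-0.410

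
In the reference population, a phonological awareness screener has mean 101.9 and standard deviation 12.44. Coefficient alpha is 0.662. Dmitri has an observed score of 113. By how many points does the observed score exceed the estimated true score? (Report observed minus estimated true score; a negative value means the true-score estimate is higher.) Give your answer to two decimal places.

3.75

T̂ = ρX + (1 − ρ)μ
  = 0.662 × 113 + 0.338 × 101.9
  = 74.806 + 34.4422
  = 109.2482
  ≈ 109.248
X − T̂ = 113 − 109.248 = 3.752 → 3.75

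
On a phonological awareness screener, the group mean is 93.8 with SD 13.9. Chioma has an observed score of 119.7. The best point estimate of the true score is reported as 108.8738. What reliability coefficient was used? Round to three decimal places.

0.582

T̂ = ρX + (1 − ρ)μ  ⇒  T̂ − μ = ρ(X − μ)
ρ = (T̂ − μ)/(X − μ) = (108.8738 − 93.8) / (119.7 − 93.8) = 15.0738 / 25.9 = 0.58200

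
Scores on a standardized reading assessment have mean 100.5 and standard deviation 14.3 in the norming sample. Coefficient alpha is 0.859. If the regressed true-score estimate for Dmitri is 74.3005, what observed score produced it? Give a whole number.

T̂ = ρX + (1 − ρ)μ  ⇒  X = (T̂ − (1 − ρ)μ) / ρ
X = (74.3005 − 0.141 × 100.5) / 0.859 = (74.3005 − 14.1705) / 0.859 = 60.1300 / 0.859 = 70.00

70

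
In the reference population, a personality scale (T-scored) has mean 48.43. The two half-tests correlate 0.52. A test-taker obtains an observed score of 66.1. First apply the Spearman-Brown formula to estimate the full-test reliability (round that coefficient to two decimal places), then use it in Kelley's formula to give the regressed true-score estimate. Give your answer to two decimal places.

60.45

Spearman-Brown: ρ = 2r/(1 + r) = 2(0.52)/(1 + 0.52) = 1.040/1.52 = 0.6842 → 0.68
T̂ = ρX + (1 − ρ)μ
  = 0.68 × 66.1 + 0.32 × 48.43
  = 44.948 + 15.4976
  = 60.446
  ≈ 60.45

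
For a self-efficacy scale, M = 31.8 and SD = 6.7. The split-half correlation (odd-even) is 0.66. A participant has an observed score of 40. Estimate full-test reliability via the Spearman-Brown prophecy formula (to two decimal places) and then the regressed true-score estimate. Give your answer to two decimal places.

38.36

Spearman-Brown: ρ = 2r/(1 + r) = 2(0.66)/(1 + 0.66) = 1.320/1.66 = 0.7952 → 0.80
T̂ = ρX + (1 − ρ)μ
  = 0.80 × 40 + 0.20 × 31.8
  = 32.00 + 6.360
  = 38.360
  ≈ 38.36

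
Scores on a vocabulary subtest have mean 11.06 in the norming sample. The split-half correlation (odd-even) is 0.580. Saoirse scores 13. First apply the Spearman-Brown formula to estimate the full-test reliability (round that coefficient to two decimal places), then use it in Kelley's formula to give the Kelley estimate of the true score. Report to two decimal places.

Spearman-Brown: ρ = 2r/(1 + r) = 2(0.580)/(1 + 0.580) = 1.1600/1.580 = 0.7342 → 0.73
Weight the observed score by reliability and the mean by (1 − reliability): T̂ = 0.73·13 + 0.27·11.06 = 9.49 + 2.9862 = 12.476.

12.48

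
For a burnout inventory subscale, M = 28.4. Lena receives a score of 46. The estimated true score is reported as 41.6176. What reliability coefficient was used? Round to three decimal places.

0.751

T̂ = ρX + (1 − ρ)μ  ⇒  T̂ − μ = ρ(X − μ)
ρ = (T̂ − μ)/(X − μ) = (41.6176 − 28.4) / (46 − 28.4) = 13.2176 / 17.6 = 0.75100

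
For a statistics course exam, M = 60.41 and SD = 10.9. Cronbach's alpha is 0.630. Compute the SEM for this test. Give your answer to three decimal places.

SEM = SD · √(1 − ρ) = 10.9 × √0.370 = 10.9 × 0.6083 = 6.6302

6.630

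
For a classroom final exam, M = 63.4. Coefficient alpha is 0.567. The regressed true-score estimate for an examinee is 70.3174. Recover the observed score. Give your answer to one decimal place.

75.6

T̂ = ρX + (1 − ρ)μ  ⇒  X = (T̂ − (1 − ρ)μ) / ρ
X = (70.3174 − 0.433 × 63.4) / 0.567 = (70.3174 − 27.4522) / 0.567 = 42.8652 / 0.567 = 75.600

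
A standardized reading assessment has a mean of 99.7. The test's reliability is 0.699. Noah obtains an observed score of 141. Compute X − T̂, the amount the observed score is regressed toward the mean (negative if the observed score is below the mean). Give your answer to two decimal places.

12.43

T̂ = 0.699(141) + 0.301(99.7) = 98.559 + 30.0097 = 128.5687 → 128.569
X − T̂ = 141 − 128.569 = 12.431 → 12.43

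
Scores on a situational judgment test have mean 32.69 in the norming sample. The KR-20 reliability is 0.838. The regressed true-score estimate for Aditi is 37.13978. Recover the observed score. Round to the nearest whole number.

38

T̂ = ρX + (1 − ρ)μ  ⇒  X = (T̂ − (1 − ρ)μ) / ρ
X = (37.13978 − 0.162 × 32.69) / 0.838 = (37.13978 − 5.29578) / 0.838 = 31.84400 / 0.838 = 38.00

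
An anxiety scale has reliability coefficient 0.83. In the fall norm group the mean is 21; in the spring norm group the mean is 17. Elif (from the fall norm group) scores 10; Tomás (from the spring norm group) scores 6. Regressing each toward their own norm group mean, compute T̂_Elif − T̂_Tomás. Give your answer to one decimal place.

T̂_Elif = 0.83(10) + 0.17(21) = 11.870
T̂_Tomás = 0.83(6) + 0.17(17) = 7.870
Difference = 11.870 − 7.870 = 4.000

4.0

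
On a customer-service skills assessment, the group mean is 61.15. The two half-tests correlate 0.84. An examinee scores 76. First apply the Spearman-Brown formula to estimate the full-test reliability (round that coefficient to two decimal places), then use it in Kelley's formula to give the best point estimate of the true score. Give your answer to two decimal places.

74.66

Spearman-Brown: ρ = 2r/(1 + r) = 2(0.84)/(1 + 0.84) = 1.680/1.84 = 0.9130 → 0.91
T̂ = ρX + (1 − ρ)μ
  = 0.91 × 76 + 0.09 × 61.15
  = 69.16 + 5.5035
  = 74.663
  ≈ 74.66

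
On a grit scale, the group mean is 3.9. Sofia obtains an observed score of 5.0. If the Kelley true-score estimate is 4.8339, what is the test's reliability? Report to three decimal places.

T̂ = ρX + (1 − ρ)μ  ⇒  T̂ − μ = ρ(X − μ)
ρ = (T̂ − μ)/(X − μ) = (4.8339 − 3.9) / (5.0 − 3.9) = 0.9339 / 1.1 = 0.84900

0.849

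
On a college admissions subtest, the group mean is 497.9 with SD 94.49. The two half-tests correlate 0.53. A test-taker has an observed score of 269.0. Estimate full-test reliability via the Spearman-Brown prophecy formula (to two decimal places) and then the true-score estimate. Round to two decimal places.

339.96

Spearman-Brown: ρ = 2r/(1 + r) = 2(0.53)/(1 + 0.53) = 1.060/1.53 = 0.6928 → 0.69
Weight the observed score by reliability and the mean by (1 − reliability): T̂ = 0.69·269.0 + 0.31·497.9 = 185.610 + 154.349 = 339.959.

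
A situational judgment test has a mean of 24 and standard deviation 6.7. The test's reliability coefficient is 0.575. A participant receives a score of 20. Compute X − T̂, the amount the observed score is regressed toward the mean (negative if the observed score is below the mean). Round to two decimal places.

Regress the observed score toward the mean by the unreliability: T̂ = 0.575·20 + 0.425·24 = 11.500 + 10.200 = 21.7000.
X − T̂ = 20 − 21.700 = -1.700 → -1.70

-1.70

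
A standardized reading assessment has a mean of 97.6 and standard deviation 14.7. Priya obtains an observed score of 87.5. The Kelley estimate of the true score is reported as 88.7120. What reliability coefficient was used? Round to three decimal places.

0.880

T̂ = ρX + (1 − ρ)μ  ⇒  T̂ − μ = ρ(X − μ)
ρ = (T̂ − μ)/(X − μ) = (88.7120 − 97.6) / (87.5 − 97.6) = -8.8880 / -10.1 = 0.88000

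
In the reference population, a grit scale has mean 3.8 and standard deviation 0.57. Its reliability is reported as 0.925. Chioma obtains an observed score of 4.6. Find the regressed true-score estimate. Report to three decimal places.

4.540

T̂ = 0.925(4.6) + 0.075(3.8) = 4.2550 + 0.2850 = 4.5400 → 4.540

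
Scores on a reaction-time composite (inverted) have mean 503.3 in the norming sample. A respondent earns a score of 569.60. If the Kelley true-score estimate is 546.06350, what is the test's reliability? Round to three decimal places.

0.645

T̂ = ρX + (1 − ρ)μ  ⇒  T̂ − μ = ρ(X − μ)
ρ = (T̂ − μ)/(X − μ) = (546.06350 − 503.3) / (569.60 − 503.3) = 42.76350 / 66.30 = 0.64500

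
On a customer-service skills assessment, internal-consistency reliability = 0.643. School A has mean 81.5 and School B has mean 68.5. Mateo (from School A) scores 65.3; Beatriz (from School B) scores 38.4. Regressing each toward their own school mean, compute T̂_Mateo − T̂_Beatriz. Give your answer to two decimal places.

T̂_Mateo = 0.643(65.3) + 0.357(81.5) = 71.0834
T̂_Beatriz = 0.643(38.4) + 0.357(68.5) = 49.1457
Difference = 71.0834 − 49.1457 = 21.9377

21.94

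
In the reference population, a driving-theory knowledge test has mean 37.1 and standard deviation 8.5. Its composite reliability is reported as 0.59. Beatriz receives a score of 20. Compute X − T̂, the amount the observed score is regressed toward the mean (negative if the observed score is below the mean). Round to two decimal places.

Weight the observed score by reliability and the mean by (1 − reliability): T̂ = 0.59·20 + 0.41·37.1 = 11.80 + 15.211 = 27.0110.
X − T̂ = 20 − 27.011 = -7.011 → -7.01

-7.01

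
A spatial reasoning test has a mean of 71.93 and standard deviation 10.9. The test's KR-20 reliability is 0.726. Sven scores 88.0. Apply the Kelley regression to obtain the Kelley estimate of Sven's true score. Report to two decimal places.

T̂ = 0.726(88.0) + 0.274(71.93) = 63.8880 + 19.70882 = 83.597 → 83.60

83.60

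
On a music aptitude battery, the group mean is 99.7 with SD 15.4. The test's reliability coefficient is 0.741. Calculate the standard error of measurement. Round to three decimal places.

7.837

SEM = SD · √(1 − ρ) = 15.4 × √0.259 = 15.4 × 0.5089 = 7.8374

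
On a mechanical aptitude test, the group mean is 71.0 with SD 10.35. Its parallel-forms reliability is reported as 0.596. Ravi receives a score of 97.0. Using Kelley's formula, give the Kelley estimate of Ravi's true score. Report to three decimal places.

86.496

Weight the observed score by reliability and the mean by (1 − reliability): T̂ = 0.596·97.0 + 0.404·71.0 = 57.8120 + 28.6840 = 86.4960.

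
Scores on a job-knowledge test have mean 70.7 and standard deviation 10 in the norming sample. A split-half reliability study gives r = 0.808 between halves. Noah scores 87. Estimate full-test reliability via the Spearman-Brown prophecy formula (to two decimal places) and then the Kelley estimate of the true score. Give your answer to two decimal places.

85.21

Spearman-Brown: ρ = 2r/(1 + r) = 2(0.808)/(1 + 0.808) = 1.6160/1.808 = 0.8938 → 0.89
T̂ = 0.89(87) + 0.11(70.7) = 77.43 + 7.777 = 85.207 → 85.21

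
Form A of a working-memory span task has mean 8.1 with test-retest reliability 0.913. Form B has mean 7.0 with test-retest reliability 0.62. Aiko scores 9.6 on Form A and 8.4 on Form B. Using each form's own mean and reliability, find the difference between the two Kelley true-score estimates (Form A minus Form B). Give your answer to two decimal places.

T̂_A = 0.913(9.6) + 0.087(8.1) = 9.4695
T̂_B = 0.62(8.4) + 0.38(7.0) = 7.8680
T̂_A − T̂_B = 1.6015

1.60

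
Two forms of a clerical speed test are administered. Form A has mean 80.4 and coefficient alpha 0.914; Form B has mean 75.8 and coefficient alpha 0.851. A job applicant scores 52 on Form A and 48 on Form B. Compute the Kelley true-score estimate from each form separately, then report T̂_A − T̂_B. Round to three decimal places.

T̂_A = 0.914(52) + 0.086(80.4) = 54.44240
T̂_B = 0.851(48) + 0.149(75.8) = 52.14220
T̂_A − T̂_B = 2.30020

2.300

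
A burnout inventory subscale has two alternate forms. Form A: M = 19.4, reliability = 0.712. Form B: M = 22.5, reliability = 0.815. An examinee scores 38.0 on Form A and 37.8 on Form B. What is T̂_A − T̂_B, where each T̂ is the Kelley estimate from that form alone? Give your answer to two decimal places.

-2.33

T̂_A = 0.712(38.0) + 0.288(19.4) = 32.6432
T̂_B = 0.815(37.8) + 0.185(22.5) = 34.9695
T̂_A − T̂_B = -2.3263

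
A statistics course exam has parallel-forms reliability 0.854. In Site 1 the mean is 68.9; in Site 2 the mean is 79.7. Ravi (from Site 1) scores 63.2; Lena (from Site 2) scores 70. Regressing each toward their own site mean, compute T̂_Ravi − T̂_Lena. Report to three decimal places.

-7.384

T̂_Ravi = 0.854(63.2) + 0.146(68.9) = 64.03220
T̂_Lena = 0.854(70) + 0.146(79.7) = 71.41620
Difference = 64.03220 − 71.41620 = -7.38400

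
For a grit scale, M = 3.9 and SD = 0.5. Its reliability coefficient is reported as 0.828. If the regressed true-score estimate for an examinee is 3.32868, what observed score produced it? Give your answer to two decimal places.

3.21

T̂ = ρX + (1 − ρ)μ  ⇒  X = (T̂ − (1 − ρ)μ) / ρ
X = (3.32868 − 0.172 × 3.9) / 0.828 = (3.32868 − 0.6708) / 0.828 = 2.65788 / 0.828 = 3.2100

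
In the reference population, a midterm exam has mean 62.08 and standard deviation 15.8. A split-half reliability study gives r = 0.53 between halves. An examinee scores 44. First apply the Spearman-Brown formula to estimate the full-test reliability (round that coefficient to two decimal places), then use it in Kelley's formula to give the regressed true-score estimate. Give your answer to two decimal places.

Spearman-Brown: ρ = 2r/(1 + r) = 2(0.53)/(1 + 0.53) = 1.060/1.53 = 0.6928 → 0.69
T̂ = ρX + (1 − ρ)μ
  = 0.69 × 44 + 0.31 × 62.08
  = 30.36 + 19.2448
  = 49.605
  ≈ 49.60

49.60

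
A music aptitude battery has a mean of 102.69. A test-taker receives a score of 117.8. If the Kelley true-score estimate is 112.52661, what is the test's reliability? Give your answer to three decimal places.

T̂ = ρX + (1 − ρ)μ  ⇒  T̂ − μ = ρ(X − μ)
ρ = (T̂ − μ)/(X − μ) = (112.52661 − 102.69) / (117.8 − 102.69) = 9.83661 / 15.11 = 0.65100

0.651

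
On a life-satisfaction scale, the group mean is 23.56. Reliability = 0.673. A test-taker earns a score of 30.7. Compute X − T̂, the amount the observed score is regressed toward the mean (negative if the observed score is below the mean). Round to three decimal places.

2.335

T̂ = ρX + (1 − ρ)μ
  = 0.673 × 30.7 + 0.327 × 23.56
  = 20.6611 + 7.70412
  = 28.36522
  ≈ 28.3652
X − T̂ = 30.7 − 28.3652 = 2.3348 → 2.335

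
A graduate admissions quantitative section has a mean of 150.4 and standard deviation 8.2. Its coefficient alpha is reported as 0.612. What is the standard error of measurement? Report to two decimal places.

5.11

SEM = SD · √(1 − ρ) = 8.2 × √0.388 = 8.2 × 0.6229 = 5.108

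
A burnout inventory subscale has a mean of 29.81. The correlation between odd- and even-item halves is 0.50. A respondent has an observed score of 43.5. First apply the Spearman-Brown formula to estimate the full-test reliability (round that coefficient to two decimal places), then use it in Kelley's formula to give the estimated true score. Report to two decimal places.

38.98

Spearman-Brown: ρ = 2r/(1 + r) = 2(0.50)/(1 + 0.50) = 1.000/1.50 = 0.6667 → 0.67
Weight the observed score by reliability and the mean by (1 − reliability): T̂ = 0.67·43.5 + 0.33·29.81 = 29.145 + 9.8373 = 38.982.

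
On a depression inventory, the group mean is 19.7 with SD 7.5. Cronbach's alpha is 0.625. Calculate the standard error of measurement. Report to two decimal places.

SEM = SD · √(1 − ρ) = 7.5 × √0.375 = 7.5 × 0.6124 = 4.593

4.59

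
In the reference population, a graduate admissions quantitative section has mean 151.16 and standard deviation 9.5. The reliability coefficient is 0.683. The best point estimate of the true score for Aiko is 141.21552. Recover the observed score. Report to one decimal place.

T̂ = ρX + (1 − ρ)μ  ⇒  X = (T̂ − (1 − ρ)μ) / ρ
X = (141.21552 − 0.317 × 151.16) / 0.683 = (141.21552 − 47.91772) / 0.683 = 93.29780 / 0.683 = 136.600

136.6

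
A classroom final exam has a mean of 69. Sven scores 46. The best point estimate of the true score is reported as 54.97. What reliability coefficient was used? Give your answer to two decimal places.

0.61

T̂ = ρX + (1 − ρ)μ  ⇒  T̂ − μ = ρ(X − μ)
ρ = (T̂ − μ)/(X − μ) = (54.97 − 69) / (46 − 69) = -14.03 / -23.0 = 0.6100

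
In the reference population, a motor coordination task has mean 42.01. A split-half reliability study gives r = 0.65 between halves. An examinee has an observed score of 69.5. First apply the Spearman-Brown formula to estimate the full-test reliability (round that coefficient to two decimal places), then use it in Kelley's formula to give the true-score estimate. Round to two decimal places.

63.73

Spearman-Brown: ρ = 2r/(1 + r) = 2(0.65)/(1 + 0.65) = 1.300/1.65 = 0.7879 → 0.79
Weight the observed score by reliability and the mean by (1 − reliability): T̂ = 0.79·69.5 + 0.21·42.01 = 54.905 + 8.8221 = 63.727.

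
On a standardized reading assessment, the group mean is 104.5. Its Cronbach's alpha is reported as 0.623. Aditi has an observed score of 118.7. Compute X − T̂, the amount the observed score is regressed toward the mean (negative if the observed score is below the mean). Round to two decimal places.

T̂ = ρX + (1 − ρ)μ
  = 0.623 × 118.7 + 0.377 × 104.5
  = 73.9501 + 39.3965
  = 113.3466
  ≈ 113.347
X − T̂ = 118.7 − 113.347 = 5.353 → 5.35

5.35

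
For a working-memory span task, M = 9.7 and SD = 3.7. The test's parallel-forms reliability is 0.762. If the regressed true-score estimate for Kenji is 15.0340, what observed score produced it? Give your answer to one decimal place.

16.7

T̂ = ρX + (1 − ρ)μ  ⇒  X = (T̂ − (1 − ρ)μ) / ρ
X = (15.0340 − 0.238 × 9.7) / 0.762 = (15.0340 − 2.3086) / 0.762 = 12.7254 / 0.762 = 16.700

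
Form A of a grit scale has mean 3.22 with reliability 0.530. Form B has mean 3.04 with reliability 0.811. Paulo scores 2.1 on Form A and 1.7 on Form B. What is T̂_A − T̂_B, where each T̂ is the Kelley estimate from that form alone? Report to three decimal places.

T̂_A = 0.530(2.1) + 0.470(3.22) = 2.62640
T̂_B = 0.811(1.7) + 0.189(3.04) = 1.95326
T̂_A − T̂_B = 0.67314

0.673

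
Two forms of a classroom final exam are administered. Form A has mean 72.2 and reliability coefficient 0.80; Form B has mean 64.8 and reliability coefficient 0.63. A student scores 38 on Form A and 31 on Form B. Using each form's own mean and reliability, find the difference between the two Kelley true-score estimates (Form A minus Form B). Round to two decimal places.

1.33

T̂_A = 0.80(38) + 0.20(72.2) = 44.8400
T̂_B = 0.63(31) + 0.37(64.8) = 43.5060
T̂_A − T̂_B = 1.3340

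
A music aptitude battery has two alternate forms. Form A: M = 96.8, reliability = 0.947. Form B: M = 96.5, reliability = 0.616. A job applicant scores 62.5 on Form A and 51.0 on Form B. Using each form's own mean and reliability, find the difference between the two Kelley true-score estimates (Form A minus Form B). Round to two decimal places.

-4.15

T̂_A = 0.947(62.5) + 0.053(96.8) = 64.3179
T̂_B = 0.616(51.0) + 0.384(96.5) = 68.4720
T̂_A − T̂_B = -4.1541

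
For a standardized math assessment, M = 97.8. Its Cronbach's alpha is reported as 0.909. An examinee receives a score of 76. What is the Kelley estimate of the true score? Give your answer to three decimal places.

77.984

T̂ = 0.909(76) + 0.091(97.8) = 69.084 + 8.8998 = 77.9838 → 77.984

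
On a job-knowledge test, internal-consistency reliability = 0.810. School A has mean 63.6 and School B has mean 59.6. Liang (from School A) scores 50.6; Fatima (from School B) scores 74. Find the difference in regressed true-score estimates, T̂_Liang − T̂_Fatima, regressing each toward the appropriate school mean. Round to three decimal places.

T̂_Liang = 0.810(50.6) + 0.190(63.6) = 53.07000
T̂_Fatima = 0.810(74) + 0.190(59.6) = 71.26400
Difference = 53.07000 − 71.26400 = -18.19400

-18.194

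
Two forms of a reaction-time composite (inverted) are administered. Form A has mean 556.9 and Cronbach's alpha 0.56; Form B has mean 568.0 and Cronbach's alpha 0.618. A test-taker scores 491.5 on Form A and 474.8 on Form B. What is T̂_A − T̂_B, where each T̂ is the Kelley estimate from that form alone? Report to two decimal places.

9.87

T̂_A = 0.56(491.5) + 0.44(556.9) = 520.2760
T̂_B = 0.618(474.8) + 0.382(568.0) = 510.4024
T̂_A − T̂_B = 9.8736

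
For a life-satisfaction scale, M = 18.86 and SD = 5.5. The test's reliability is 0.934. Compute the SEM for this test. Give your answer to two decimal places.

SEM = SD · √(1 − ρ) = 5.5 × √0.066 = 5.5 × 0.2569 = 1.413

1.41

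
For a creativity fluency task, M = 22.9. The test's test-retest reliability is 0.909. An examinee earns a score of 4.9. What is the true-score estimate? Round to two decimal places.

6.54

Weight the observed score by reliability and the mean by (1 − reliability): T̂ = 0.909·4.9 + 0.091·22.9 = 4.4541 + 2.0839 = 6.538.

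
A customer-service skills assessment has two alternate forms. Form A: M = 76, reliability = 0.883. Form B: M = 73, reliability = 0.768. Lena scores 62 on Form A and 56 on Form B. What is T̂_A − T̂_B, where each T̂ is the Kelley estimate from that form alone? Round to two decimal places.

3.69

T̂_A = 0.883(62) + 0.117(76) = 63.6380
T̂_B = 0.768(56) + 0.232(73) = 59.9440
T̂_A − T̂_B = 3.6940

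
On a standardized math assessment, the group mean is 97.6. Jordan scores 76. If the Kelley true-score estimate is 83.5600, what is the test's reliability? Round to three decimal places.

T̂ = ρX + (1 − ρ)μ  ⇒  T̂ − μ = ρ(X − μ)
ρ = (T̂ − μ)/(X − μ) = (83.5600 − 97.6) / (76 − 97.6) = -14.0400 / -21.6 = 0.65000

0.650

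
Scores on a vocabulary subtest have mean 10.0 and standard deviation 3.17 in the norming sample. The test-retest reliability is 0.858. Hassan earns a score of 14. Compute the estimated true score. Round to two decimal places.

T̂ = ρX + (1 − ρ)μ
  = 0.858 × 14 + 0.142 × 10.0
  = 12.012 + 1.4200
  = 13.432
  ≈ 13.43

13.43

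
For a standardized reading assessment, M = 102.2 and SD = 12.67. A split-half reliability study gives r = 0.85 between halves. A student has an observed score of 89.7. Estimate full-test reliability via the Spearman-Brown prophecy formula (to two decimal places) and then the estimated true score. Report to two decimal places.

90.70

Spearman-Brown: ρ = 2r/(1 + r) = 2(0.85)/(1 + 0.85) = 1.700/1.85 = 0.9189 → 0.92
Regress the observed score toward the mean by the unreliability: T̂ = 0.92·89.7 + 0.08·102.2 = 82.524 + 8.176 = 90.700.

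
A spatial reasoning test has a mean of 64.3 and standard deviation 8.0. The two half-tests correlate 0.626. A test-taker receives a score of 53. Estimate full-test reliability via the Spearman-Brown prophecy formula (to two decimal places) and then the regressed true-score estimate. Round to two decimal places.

Spearman-Brown: ρ = 2r/(1 + r) = 2(0.626)/(1 + 0.626) = 1.2520/1.626 = 0.7700 → 0.77
T̂ = 0.77(53) + 0.23(64.3) = 40.81 + 14.789 = 55.599 → 55.60

55.60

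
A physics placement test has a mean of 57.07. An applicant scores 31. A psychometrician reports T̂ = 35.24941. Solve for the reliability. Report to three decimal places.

0.837

T̂ = ρX + (1 − ρ)μ  ⇒  T̂ − μ = ρ(X − μ)
ρ = (T̂ − μ)/(X − μ) = (35.24941 − 57.07) / (31 − 57.07) = -21.82059 / -26.07 = 0.83700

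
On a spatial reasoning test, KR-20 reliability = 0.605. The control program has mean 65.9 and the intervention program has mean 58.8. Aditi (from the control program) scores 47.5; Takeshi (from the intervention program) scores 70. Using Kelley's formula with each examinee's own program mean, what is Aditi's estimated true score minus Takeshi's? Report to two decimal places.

-10.81

T̂_Aditi = 0.605(47.5) + 0.395(65.9) = 54.7680
T̂_Takeshi = 0.605(70) + 0.395(58.8) = 65.5760
Difference = 54.7680 − 65.5760 = -10.8080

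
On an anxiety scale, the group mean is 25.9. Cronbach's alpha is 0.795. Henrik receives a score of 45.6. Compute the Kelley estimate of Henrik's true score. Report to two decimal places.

T̂ = ρX + (1 − ρ)μ
  = 0.795 × 45.6 + 0.205 × 25.9
  = 36.2520 + 5.3095
  = 41.562
  ≈ 41.56

41.56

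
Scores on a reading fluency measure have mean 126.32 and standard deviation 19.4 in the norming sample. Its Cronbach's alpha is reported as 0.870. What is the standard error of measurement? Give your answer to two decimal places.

SEM = SD · √(1 − ρ) = 19.4 × √0.130 = 19.4 × 0.3606 = 6.995

6.99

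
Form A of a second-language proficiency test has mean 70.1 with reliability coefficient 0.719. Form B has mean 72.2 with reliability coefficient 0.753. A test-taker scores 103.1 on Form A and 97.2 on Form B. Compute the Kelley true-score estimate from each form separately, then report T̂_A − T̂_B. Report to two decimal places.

2.80

T̂_A = 0.719(103.1) + 0.281(70.1) = 93.8270
T̂_B = 0.753(97.2) + 0.247(72.2) = 91.0250
T̂_A − T̂_B = 2.8020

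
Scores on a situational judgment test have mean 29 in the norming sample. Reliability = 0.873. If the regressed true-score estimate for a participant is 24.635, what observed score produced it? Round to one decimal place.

24.0

T̂ = ρX + (1 − ρ)μ  ⇒  X = (T̂ − (1 − ρ)μ) / ρ
X = (24.635 − 0.127 × 29) / 0.873 = (24.635 − 3.683) / 0.873 = 20.952 / 0.873 = 24.000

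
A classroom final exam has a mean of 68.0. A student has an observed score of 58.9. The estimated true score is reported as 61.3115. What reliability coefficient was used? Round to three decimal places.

T̂ = ρX + (1 − ρ)μ  ⇒  T̂ − μ = ρ(X − μ)
ρ = (T̂ − μ)/(X − μ) = (61.3115 − 68.0) / (58.9 − 68.0) = -6.6885 / -9.1 = 0.73500

0.735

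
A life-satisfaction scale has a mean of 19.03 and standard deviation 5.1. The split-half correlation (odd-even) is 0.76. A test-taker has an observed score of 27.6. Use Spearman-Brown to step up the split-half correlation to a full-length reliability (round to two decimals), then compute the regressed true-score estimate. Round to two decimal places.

26.40

Spearman-Brown: ρ = 2r/(1 + r) = 2(0.76)/(1 + 0.76) = 1.520/1.76 = 0.8636 → 0.86
T̂ = ρX + (1 − ρ)μ
  = 0.86 × 27.6 + 0.14 × 19.03
  = 23.736 + 2.6642
  = 26.400
  ≈ 26.40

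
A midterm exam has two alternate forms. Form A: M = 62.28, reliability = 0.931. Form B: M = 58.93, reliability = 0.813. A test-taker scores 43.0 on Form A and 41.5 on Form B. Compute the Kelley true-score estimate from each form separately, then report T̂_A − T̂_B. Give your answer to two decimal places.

T̂_A = 0.931(43.0) + 0.069(62.28) = 44.3303
T̂_B = 0.813(41.5) + 0.187(58.93) = 44.7594
T̂_A − T̂_B = -0.4291

-0.43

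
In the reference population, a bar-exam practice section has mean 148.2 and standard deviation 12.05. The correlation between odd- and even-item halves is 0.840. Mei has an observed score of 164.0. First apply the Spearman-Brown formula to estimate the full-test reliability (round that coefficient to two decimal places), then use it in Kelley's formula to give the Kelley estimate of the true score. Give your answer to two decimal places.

Spearman-Brown: ρ = 2r/(1 + r) = 2(0.840)/(1 + 0.840) = 1.6800/1.840 = 0.9130 → 0.91
Weight the observed score by reliability and the mean by (1 − reliability): T̂ = 0.91·164.0 + 0.09·148.2 = 149.240 + 13.338 = 162.578.

162.58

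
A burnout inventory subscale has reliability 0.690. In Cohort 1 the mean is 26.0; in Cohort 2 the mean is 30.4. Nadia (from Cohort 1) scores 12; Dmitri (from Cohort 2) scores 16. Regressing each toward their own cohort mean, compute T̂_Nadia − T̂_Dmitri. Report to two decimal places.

-4.12

T̂_Nadia = 0.690(12) + 0.310(26.0) = 16.3400
T̂_Dmitri = 0.690(16) + 0.310(30.4) = 20.4640
Difference = 16.3400 − 20.4640 = -4.1240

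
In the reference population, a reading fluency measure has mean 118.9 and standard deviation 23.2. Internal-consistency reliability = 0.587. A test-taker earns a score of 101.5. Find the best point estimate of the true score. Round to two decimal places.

Kelley's formula gives T̂ = 0.587·101.5 + 0.413·118.9 = 59.5805 + 49.1057 = 108.686.

108.69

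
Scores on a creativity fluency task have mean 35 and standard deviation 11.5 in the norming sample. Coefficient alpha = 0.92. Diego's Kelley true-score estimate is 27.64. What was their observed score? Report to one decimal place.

27.0

T̂ = ρX + (1 − ρ)μ  ⇒  X = (T̂ − (1 − ρ)μ) / ρ
X = (27.64 − 0.08 × 35) / 0.92 = (27.64 − 2.80) / 0.92 = 24.84 / 0.92 = 27.000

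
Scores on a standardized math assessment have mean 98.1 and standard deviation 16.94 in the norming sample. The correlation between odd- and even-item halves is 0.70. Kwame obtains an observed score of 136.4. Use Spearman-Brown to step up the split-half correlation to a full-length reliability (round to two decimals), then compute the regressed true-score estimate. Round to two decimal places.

129.51

Spearman-Brown: ρ = 2r/(1 + r) = 2(0.70)/(1 + 0.70) = 1.400/1.70 = 0.8235 → 0.82
Kelley's formula gives T̂ = 0.82·136.4 + 0.18·98.1 = 111.848 + 17.658 = 129.506.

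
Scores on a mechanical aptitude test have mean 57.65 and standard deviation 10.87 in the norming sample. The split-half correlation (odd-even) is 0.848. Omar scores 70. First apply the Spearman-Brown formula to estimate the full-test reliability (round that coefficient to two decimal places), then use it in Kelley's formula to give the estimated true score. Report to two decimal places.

Spearman-Brown: ρ = 2r/(1 + r) = 2(0.848)/(1 + 0.848) = 1.6960/1.848 = 0.9177 → 0.92
T̂ = ρX + (1 − ρ)μ
  = 0.92 × 70 + 0.08 × 57.65
  = 64.40 + 4.6120
  = 69.012
  ≈ 69.01

69.01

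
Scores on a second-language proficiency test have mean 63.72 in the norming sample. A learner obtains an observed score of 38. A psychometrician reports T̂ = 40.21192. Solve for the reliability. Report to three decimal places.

T̂ = ρX + (1 − ρ)μ  ⇒  T̂ − μ = ρ(X − μ)
ρ = (T̂ − μ)/(X − μ) = (40.21192 − 63.72) / (38 − 63.72) = -23.50808 / -25.72 = 0.91400

0.914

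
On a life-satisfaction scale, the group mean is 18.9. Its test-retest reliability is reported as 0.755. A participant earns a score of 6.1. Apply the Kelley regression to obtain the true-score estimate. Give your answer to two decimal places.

T̂ = 0.755(6.1) + 0.245(18.9) = 4.6055 + 4.6305 = 9.236 → 9.24

9.24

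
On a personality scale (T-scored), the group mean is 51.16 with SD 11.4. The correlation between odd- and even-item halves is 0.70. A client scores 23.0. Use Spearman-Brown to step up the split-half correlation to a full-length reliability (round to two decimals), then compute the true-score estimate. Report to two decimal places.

28.07

Spearman-Brown: ρ = 2r/(1 + r) = 2(0.70)/(1 + 0.70) = 1.400/1.70 = 0.8235 → 0.82
T̂ = ρX + (1 − ρ)μ
  = 0.82 × 23.0 + 0.18 × 51.16
  = 18.860 + 9.2088
  = 28.069
  ≈ 28.07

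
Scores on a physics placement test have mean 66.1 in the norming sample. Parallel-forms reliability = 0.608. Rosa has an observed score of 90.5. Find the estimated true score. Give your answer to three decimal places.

80.935

T̂ = 0.608(90.5) + 0.392(66.1) = 55.0240 + 25.9112 = 80.9352 → 80.935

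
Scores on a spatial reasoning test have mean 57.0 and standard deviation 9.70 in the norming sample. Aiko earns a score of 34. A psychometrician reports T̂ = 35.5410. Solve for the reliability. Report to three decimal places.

0.933

T̂ = ρX + (1 − ρ)μ  ⇒  T̂ − μ = ρ(X − μ)
ρ = (T̂ − μ)/(X − μ) = (35.5410 − 57.0) / (34 − 57.0) = -21.4590 / -23.0 = 0.93300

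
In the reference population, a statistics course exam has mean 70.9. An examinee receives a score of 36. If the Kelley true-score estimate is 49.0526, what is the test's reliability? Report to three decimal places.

T̂ = ρX + (1 − ρ)μ  ⇒  T̂ − μ = ρ(X − μ)
ρ = (T̂ − μ)/(X − μ) = (49.0526 − 70.9) / (36 − 70.9) = -21.8474 / -34.9 = 0.62600

0.626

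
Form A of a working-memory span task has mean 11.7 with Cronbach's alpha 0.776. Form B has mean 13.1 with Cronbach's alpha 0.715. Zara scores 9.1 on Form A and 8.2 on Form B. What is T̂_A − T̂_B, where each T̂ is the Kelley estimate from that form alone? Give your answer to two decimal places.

T̂_A = 0.776(9.1) + 0.224(11.7) = 9.6824
T̂_B = 0.715(8.2) + 0.285(13.1) = 9.5965
T̂_A − T̂_B = 0.0859

0.09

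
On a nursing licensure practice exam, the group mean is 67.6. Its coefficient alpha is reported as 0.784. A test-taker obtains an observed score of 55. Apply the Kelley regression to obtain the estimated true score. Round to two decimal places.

T̂ = 0.784(55) + 0.216(67.6) = 43.120 + 14.6016 = 57.722 → 57.72

57.72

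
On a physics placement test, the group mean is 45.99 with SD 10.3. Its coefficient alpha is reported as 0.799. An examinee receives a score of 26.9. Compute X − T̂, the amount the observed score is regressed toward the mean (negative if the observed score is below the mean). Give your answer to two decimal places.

Regress the observed score toward the mean by the unreliability: T̂ = 0.799·26.9 + 0.201·45.99 = 21.4931 + 9.24399 = 30.7371.
X − T̂ = 26.9 − 30.737 = -3.837 → -3.84

-3.84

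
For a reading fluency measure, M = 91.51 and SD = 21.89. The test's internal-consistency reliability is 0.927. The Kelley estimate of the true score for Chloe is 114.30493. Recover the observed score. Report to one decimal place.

T̂ = ρX + (1 − ρ)μ  ⇒  X = (T̂ − (1 − ρ)μ) / ρ
X = (114.30493 − 0.073 × 91.51) / 0.927 = (114.30493 − 6.68023) / 0.927 = 107.62470 / 0.927 = 116.100

116.1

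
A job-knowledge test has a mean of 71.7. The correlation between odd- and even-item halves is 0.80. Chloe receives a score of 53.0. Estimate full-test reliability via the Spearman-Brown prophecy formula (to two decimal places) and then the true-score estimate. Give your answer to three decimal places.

Spearman-Brown: ρ = 2r/(1 + r) = 2(0.80)/(1 + 0.80) = 1.600/1.80 = 0.8889 → 0.89
T̂ = 0.89(53.0) + 0.11(71.7) = 47.170 + 7.887 = 55.0570 → 55.057

55.057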